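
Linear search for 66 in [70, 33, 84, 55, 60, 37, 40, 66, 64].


i=0: 70!=66
i=1: 33!=66
i=2: 84!=66
i=3: 55!=66
i=4: 60!=66
i=5: 37!=66
i=6: 40!=66
i=7: 66==66 found!

Found at 7, 8 comps


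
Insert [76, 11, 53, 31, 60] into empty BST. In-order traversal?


Insert 76: root
Insert 11: L from 76
Insert 53: L from 76 -> R from 11
Insert 31: L from 76 -> R from 11 -> L from 53
Insert 60: L from 76 -> R from 11 -> R from 53

In-order: [11, 31, 53, 60, 76]


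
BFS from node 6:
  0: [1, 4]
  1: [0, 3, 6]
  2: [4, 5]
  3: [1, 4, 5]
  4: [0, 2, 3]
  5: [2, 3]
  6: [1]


Visit 6, enqueue [1]
Visit 1, enqueue [0, 3]
Visit 0, enqueue [4]
Visit 3, enqueue [5]
Visit 4, enqueue [2]
Visit 5, enqueue []
Visit 2, enqueue []

BFS order: [6, 1, 0, 3, 4, 5, 2]


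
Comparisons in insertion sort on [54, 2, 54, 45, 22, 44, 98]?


Algorithm: insertion sort
Input: [54, 2, 54, 45, 22, 44, 98]
Sorted: [2, 22, 44, 45, 54, 54, 98]

14


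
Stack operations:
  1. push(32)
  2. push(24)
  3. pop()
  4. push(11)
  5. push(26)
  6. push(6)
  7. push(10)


push(32) -> [32]
push(24) -> [32, 24]
pop()->24, [32]
push(11) -> [32, 11]
push(26) -> [32, 11, 26]
push(6) -> [32, 11, 26, 6]
push(10) -> [32, 11, 26, 6, 10]

Final stack: [32, 11, 26, 6, 10]


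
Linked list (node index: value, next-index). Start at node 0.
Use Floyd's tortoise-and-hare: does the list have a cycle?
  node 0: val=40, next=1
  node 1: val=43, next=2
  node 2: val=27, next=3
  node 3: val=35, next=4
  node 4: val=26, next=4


Floyd's tortoise (slow, +1) and hare (fast, +2):
  init: slow=0, fast=0
  step 1: slow=1, fast=2
  step 2: slow=2, fast=4
  step 3: slow=3, fast=4
  step 4: slow=4, fast=4
  slow == fast at node 4: cycle detected

Cycle: yes


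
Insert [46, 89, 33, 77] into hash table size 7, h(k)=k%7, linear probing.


Insert 46: h=4 -> slot 4
Insert 89: h=5 -> slot 5
Insert 33: h=5, 1 probes -> slot 6
Insert 77: h=0 -> slot 0

Table: [77, None, None, None, 46, 89, 33]


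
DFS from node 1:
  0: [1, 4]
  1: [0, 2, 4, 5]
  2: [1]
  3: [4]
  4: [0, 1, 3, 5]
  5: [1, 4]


Visit 1, push [5, 4, 2, 0]
Visit 0, push [4]
Visit 4, push [5, 3]
Visit 3, push []
Visit 5, push []
Visit 2, push []

DFS order: [1, 0, 4, 3, 5, 2]


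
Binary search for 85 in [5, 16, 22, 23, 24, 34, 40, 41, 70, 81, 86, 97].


Step 1: lo=0, hi=11, mid=5, val=34
Step 2: lo=6, hi=11, mid=8, val=70
Step 3: lo=9, hi=11, mid=10, val=86
Step 4: lo=9, hi=9, mid=9, val=81

Not found


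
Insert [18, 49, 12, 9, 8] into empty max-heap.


Insert 18: [18]
Insert 49: [49, 18]
Insert 12: [49, 18, 12]
Insert 9: [49, 18, 12, 9]
Insert 8: [49, 18, 12, 9, 8]

Final heap: [49, 18, 12, 9, 8]


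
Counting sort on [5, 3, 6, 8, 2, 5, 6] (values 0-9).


Input: [5, 3, 6, 8, 2, 5, 6]
Counts: [0, 0, 1, 1, 0, 2, 2, 0, 1, 0]

Sorted: [2, 3, 5, 5, 6, 6, 8]


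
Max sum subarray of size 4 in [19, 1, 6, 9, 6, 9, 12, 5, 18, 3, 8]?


[0:4]: 35
[1:5]: 22
[2:6]: 30
[3:7]: 36
[4:8]: 32
[5:9]: 44
[6:10]: 38
[7:11]: 34

Max: 44 at [5:9]


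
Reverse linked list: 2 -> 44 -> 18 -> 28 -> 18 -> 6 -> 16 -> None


Step 1: curr=2, set curr.next=prev(None) | reversed so far: 2
Step 2: curr=44, set curr.next=prev(2) | reversed so far: 44 -> 2
Step 3: curr=18, set curr.next=prev(44) | reversed so far: 18 -> 44 -> 2
Step 4: curr=28, set curr.next=prev(18) | reversed so far: 28 -> 18 -> 44 -> 2
Step 5: curr=18, set curr.next=prev(28) | reversed so far: 18 -> 28 -> 18 -> 44 -> 2
Step 6: curr=6, set curr.next=prev(18) | reversed so far: 6 -> 18 -> 28 -> 18 -> 44 -> 2
Step 7: curr=16, set curr.next=prev(6) | reversed so far: 16 -> 6 -> 18 -> 28 -> 18 -> 44 -> 2

16 -> 6 -> 18 -> 28 -> 18 -> 44 -> 2 -> None


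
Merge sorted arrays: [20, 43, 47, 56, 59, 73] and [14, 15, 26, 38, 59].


Take 14 from B
Take 15 from B
Take 20 from A
Take 26 from B
Take 38 from B
Take 43 from A
Take 47 from A
Take 56 from A
Take 59 from A
Take 59 from B

Merged: [14, 15, 20, 26, 38, 43, 47, 56, 59, 59, 73]


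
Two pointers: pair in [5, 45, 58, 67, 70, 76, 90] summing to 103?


lo=0(5)+hi=6(90)=95
lo=1(45)+hi=6(90)=135
lo=1(45)+hi=5(76)=121
lo=1(45)+hi=4(70)=115
lo=1(45)+hi=3(67)=112
lo=1(45)+hi=2(58)=103

Yes: 45+58=103


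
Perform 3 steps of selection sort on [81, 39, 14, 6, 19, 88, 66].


Initial: [81, 39, 14, 6, 19, 88, 66]
Step 1: min=6 at 3
  Swap: [6, 39, 14, 81, 19, 88, 66]
Step 2: min=14 at 2
  Swap: [6, 14, 39, 81, 19, 88, 66]
Step 3: min=19 at 4
  Swap: [6, 14, 19, 81, 39, 88, 66]

After 3 steps: [6, 14, 19, 81, 39, 88, 66]


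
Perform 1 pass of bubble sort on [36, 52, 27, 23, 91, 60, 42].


Initial: [36, 52, 27, 23, 91, 60, 42]
Pass 1: [36, 27, 23, 52, 60, 42, 91] (4 swaps)

After 1 pass: [36, 27, 23, 52, 60, 42, 91]


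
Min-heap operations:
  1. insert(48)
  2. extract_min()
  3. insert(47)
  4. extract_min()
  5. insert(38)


insert(48) -> [48]
extract_min()->48, []
insert(47) -> [47]
extract_min()->47, []
insert(38) -> [38]

Final heap: [38]


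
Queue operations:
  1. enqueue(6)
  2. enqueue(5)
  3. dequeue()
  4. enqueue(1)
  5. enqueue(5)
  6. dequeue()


enqueue(6) -> [6]
enqueue(5) -> [6, 5]
dequeue()->6, [5]
enqueue(1) -> [5, 1]
enqueue(5) -> [5, 1, 5]
dequeue()->5, [1, 5]

Final queue: [1, 5]


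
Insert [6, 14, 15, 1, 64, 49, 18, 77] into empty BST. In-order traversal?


Insert 6: root
Insert 14: R from 6
Insert 15: R from 6 -> R from 14
Insert 1: L from 6
Insert 64: R from 6 -> R from 14 -> R from 15
Insert 49: R from 6 -> R from 14 -> R from 15 -> L from 64
Insert 18: R from 6 -> R from 14 -> R from 15 -> L from 64 -> L from 49
Insert 77: R from 6 -> R from 14 -> R from 15 -> R from 64

In-order: [1, 6, 14, 15, 18, 49, 64, 77]


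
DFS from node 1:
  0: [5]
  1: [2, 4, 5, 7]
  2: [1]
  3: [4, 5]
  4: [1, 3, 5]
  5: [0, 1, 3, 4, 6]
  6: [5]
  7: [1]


Visit 1, push [7, 5, 4, 2]
Visit 2, push []
Visit 4, push [5, 3]
Visit 3, push [5]
Visit 5, push [6, 0]
Visit 0, push []
Visit 6, push []
Visit 7, push []

DFS order: [1, 2, 4, 3, 5, 0, 6, 7]


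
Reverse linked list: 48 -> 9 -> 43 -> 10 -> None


Step 1: curr=48, set curr.next=prev(None) | reversed so far: 48
Step 2: curr=9, set curr.next=prev(48) | reversed so far: 9 -> 48
Step 3: curr=43, set curr.next=prev(9) | reversed so far: 43 -> 9 -> 48
Step 4: curr=10, set curr.next=prev(43) | reversed so far: 10 -> 43 -> 9 -> 48

10 -> 43 -> 9 -> 48 -> None


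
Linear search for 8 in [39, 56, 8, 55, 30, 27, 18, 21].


i=0: 39!=8
i=1: 56!=8
i=2: 8==8 found!

Found at 2, 3 comps


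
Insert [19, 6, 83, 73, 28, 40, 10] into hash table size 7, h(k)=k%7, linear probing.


Insert 19: h=5 -> slot 5
Insert 6: h=6 -> slot 6
Insert 83: h=6, 1 probes -> slot 0
Insert 73: h=3 -> slot 3
Insert 28: h=0, 1 probes -> slot 1
Insert 40: h=5, 4 probes -> slot 2
Insert 10: h=3, 1 probes -> slot 4

Table: [83, 28, 40, 73, 10, 19, 6]


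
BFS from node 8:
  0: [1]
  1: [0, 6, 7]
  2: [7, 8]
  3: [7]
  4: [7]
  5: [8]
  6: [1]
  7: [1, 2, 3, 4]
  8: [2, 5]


Visit 8, enqueue [2, 5]
Visit 2, enqueue [7]
Visit 5, enqueue []
Visit 7, enqueue [1, 3, 4]
Visit 1, enqueue [0, 6]
Visit 3, enqueue []
Visit 4, enqueue []
Visit 0, enqueue []
Visit 6, enqueue []

BFS order: [8, 2, 5, 7, 1, 3, 4, 0, 6]


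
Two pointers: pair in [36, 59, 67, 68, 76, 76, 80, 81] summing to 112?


lo=0(36)+hi=7(81)=117
lo=0(36)+hi=6(80)=116
lo=0(36)+hi=5(76)=112

Yes: 36+76=112


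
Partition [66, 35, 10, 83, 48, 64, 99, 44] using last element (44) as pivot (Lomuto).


Pivot: 44
  35 <= 44: swap -> [35, 66, 10, 83, 48, 64, 99, 44]
  10 <= 44: swap -> [35, 10, 66, 83, 48, 64, 99, 44]
Place pivot at 2: [35, 10, 44, 83, 48, 64, 99, 66]

Partitioned: [35, 10, 44, 83, 48, 64, 99, 66]


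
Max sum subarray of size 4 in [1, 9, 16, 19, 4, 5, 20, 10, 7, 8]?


[0:4]: 45
[1:5]: 48
[2:6]: 44
[3:7]: 48
[4:8]: 39
[5:9]: 42
[6:10]: 45

Max: 48 at [1:5]


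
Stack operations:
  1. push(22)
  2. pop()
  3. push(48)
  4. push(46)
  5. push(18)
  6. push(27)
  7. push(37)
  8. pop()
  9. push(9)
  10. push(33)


push(22) -> [22]
pop()->22, []
push(48) -> [48]
push(46) -> [48, 46]
push(18) -> [48, 46, 18]
push(27) -> [48, 46, 18, 27]
push(37) -> [48, 46, 18, 27, 37]
pop()->37, [48, 46, 18, 27]
push(9) -> [48, 46, 18, 27, 9]
push(33) -> [48, 46, 18, 27, 9, 33]

Final stack: [48, 46, 18, 27, 9, 33]


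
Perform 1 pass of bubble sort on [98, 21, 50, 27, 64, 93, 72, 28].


Initial: [98, 21, 50, 27, 64, 93, 72, 28]
Pass 1: [21, 50, 27, 64, 93, 72, 28, 98] (7 swaps)

After 1 pass: [21, 50, 27, 64, 93, 72, 28, 98]


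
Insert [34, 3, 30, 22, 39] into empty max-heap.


Insert 34: [34]
Insert 3: [34, 3]
Insert 30: [34, 3, 30]
Insert 22: [34, 22, 30, 3]
Insert 39: [39, 34, 30, 3, 22]

Final heap: [39, 34, 30, 3, 22]


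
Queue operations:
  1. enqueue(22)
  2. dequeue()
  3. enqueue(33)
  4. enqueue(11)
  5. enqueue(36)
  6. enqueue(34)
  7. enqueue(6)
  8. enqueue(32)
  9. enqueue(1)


enqueue(22) -> [22]
dequeue()->22, []
enqueue(33) -> [33]
enqueue(11) -> [33, 11]
enqueue(36) -> [33, 11, 36]
enqueue(34) -> [33, 11, 36, 34]
enqueue(6) -> [33, 11, 36, 34, 6]
enqueue(32) -> [33, 11, 36, 34, 6, 32]
enqueue(1) -> [33, 11, 36, 34, 6, 32, 1]

Final queue: [33, 11, 36, 34, 6, 32, 1]


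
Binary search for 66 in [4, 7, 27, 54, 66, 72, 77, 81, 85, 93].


Step 1: lo=0, hi=9, mid=4, val=66

Found at index 4


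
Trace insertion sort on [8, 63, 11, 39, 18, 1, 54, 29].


Initial: [8, 63, 11, 39, 18, 1, 54, 29]
Insert 63: [8, 63, 11, 39, 18, 1, 54, 29]
Insert 11: [8, 11, 63, 39, 18, 1, 54, 29]
Insert 39: [8, 11, 39, 63, 18, 1, 54, 29]
Insert 18: [8, 11, 18, 39, 63, 1, 54, 29]
Insert 1: [1, 8, 11, 18, 39, 63, 54, 29]
Insert 54: [1, 8, 11, 18, 39, 54, 63, 29]
Insert 29: [1, 8, 11, 18, 29, 39, 54, 63]

Sorted: [1, 8, 11, 18, 29, 39, 54, 63]


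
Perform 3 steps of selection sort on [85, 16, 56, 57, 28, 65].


Initial: [85, 16, 56, 57, 28, 65]
Step 1: min=16 at 1
  Swap: [16, 85, 56, 57, 28, 65]
Step 2: min=28 at 4
  Swap: [16, 28, 56, 57, 85, 65]
Step 3: min=56 at 2
  Swap: [16, 28, 56, 57, 85, 65]

After 3 steps: [16, 28, 56, 57, 85, 65]


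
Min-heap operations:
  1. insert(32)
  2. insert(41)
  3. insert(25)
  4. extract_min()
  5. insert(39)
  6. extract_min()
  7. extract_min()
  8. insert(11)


insert(32) -> [32]
insert(41) -> [32, 41]
insert(25) -> [25, 41, 32]
extract_min()->25, [32, 41]
insert(39) -> [32, 41, 39]
extract_min()->32, [39, 41]
extract_min()->39, [41]
insert(11) -> [11, 41]

Final heap: [11, 41]


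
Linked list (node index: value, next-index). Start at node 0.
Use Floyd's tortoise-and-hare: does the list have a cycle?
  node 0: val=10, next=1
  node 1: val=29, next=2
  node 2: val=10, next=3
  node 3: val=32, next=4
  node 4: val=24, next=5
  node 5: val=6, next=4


Floyd's tortoise (slow, +1) and hare (fast, +2):
  init: slow=0, fast=0
  step 1: slow=1, fast=2
  step 2: slow=2, fast=4
  step 3: slow=3, fast=4
  step 4: slow=4, fast=4
  slow == fast at node 4: cycle detected

Cycle: yes


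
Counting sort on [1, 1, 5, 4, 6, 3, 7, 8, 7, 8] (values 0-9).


Input: [1, 1, 5, 4, 6, 3, 7, 8, 7, 8]
Counts: [0, 2, 0, 1, 1, 1, 1, 2, 2, 0]

Sorted: [1, 1, 3, 4, 5, 6, 7, 7, 8, 8]


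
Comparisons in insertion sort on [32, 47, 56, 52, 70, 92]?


Algorithm: insertion sort
Input: [32, 47, 56, 52, 70, 92]
Sorted: [32, 47, 52, 56, 70, 92]

6


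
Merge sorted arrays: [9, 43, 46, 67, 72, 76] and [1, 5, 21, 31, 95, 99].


Take 1 from B
Take 5 from B
Take 9 from A
Take 21 from B
Take 31 from B
Take 43 from A
Take 46 from A
Take 67 from A
Take 72 from A
Take 76 from A

Merged: [1, 5, 9, 21, 31, 43, 46, 67, 72, 76, 95, 99]


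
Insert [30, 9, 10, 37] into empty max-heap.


Insert 30: [30]
Insert 9: [30, 9]
Insert 10: [30, 9, 10]
Insert 37: [37, 30, 10, 9]

Final heap: [37, 30, 10, 9]


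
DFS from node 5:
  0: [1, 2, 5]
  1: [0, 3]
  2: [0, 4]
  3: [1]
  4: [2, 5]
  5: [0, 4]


Visit 5, push [4, 0]
Visit 0, push [2, 1]
Visit 1, push [3]
Visit 3, push []
Visit 2, push [4]
Visit 4, push []

DFS order: [5, 0, 1, 3, 2, 4]


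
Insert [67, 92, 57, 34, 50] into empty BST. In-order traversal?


Insert 67: root
Insert 92: R from 67
Insert 57: L from 67
Insert 34: L from 67 -> L from 57
Insert 50: L from 67 -> L from 57 -> R from 34

In-order: [34, 50, 57, 67, 92]


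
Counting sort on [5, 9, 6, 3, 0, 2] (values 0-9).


Input: [5, 9, 6, 3, 0, 2]
Counts: [1, 0, 1, 1, 0, 1, 1, 0, 0, 1]

Sorted: [0, 2, 3, 5, 6, 9]


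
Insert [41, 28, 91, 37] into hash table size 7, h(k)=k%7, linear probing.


Insert 41: h=6 -> slot 6
Insert 28: h=0 -> slot 0
Insert 91: h=0, 1 probes -> slot 1
Insert 37: h=2 -> slot 2

Table: [28, 91, 37, None, None, None, 41]


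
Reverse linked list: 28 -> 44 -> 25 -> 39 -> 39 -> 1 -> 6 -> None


Step 1: curr=28, set curr.next=prev(None) | reversed so far: 28
Step 2: curr=44, set curr.next=prev(28) | reversed so far: 44 -> 28
Step 3: curr=25, set curr.next=prev(44) | reversed so far: 25 -> 44 -> 28
Step 4: curr=39, set curr.next=prev(25) | reversed so far: 39 -> 25 -> 44 -> 28
Step 5: curr=39, set curr.next=prev(39) | reversed so far: 39 -> 39 -> 25 -> 44 -> 28
Step 6: curr=1, set curr.next=prev(39) | reversed so far: 1 -> 39 -> 39 -> 25 -> 44 -> 28
Step 7: curr=6, set curr.next=prev(1) | reversed so far: 6 -> 1 -> 39 -> 39 -> 25 -> 44 -> 28

6 -> 1 -> 39 -> 39 -> 25 -> 44 -> 28 -> None


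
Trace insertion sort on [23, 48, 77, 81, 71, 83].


Initial: [23, 48, 77, 81, 71, 83]
Insert 48: [23, 48, 77, 81, 71, 83]
Insert 77: [23, 48, 77, 81, 71, 83]
Insert 81: [23, 48, 77, 81, 71, 83]
Insert 71: [23, 48, 71, 77, 81, 83]
Insert 83: [23, 48, 71, 77, 81, 83]

Sorted: [23, 48, 71, 77, 81, 83]


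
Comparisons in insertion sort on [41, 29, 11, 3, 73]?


Algorithm: insertion sort
Input: [41, 29, 11, 3, 73]
Sorted: [3, 11, 29, 41, 73]

7


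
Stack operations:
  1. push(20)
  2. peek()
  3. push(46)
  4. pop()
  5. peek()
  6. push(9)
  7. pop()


push(20) -> [20]
peek()->20
push(46) -> [20, 46]
pop()->46, [20]
peek()->20
push(9) -> [20, 9]
pop()->9, [20]

Final stack: [20]


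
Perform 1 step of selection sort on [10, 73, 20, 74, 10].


Initial: [10, 73, 20, 74, 10]
Step 1: min=10 at 0
  Swap: [10, 73, 20, 74, 10]

After 1 step: [10, 73, 20, 74, 10]


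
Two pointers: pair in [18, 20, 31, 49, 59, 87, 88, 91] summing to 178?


lo=0(18)+hi=7(91)=109
lo=1(20)+hi=7(91)=111
lo=2(31)+hi=7(91)=122
lo=3(49)+hi=7(91)=140
lo=4(59)+hi=7(91)=150
lo=5(87)+hi=7(91)=178

Yes: 87+91=178


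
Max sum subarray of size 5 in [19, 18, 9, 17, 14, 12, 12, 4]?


[0:5]: 77
[1:6]: 70
[2:7]: 64
[3:8]: 59

Max: 77 at [0:5]


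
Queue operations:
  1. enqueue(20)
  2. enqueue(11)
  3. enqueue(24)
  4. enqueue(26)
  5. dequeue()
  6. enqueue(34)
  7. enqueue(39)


enqueue(20) -> [20]
enqueue(11) -> [20, 11]
enqueue(24) -> [20, 11, 24]
enqueue(26) -> [20, 11, 24, 26]
dequeue()->20, [11, 24, 26]
enqueue(34) -> [11, 24, 26, 34]
enqueue(39) -> [11, 24, 26, 34, 39]

Final queue: [11, 24, 26, 34, 39]


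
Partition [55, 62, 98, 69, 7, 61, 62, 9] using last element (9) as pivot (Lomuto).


Pivot: 9
  7 <= 9: swap -> [7, 62, 98, 69, 55, 61, 62, 9]
Place pivot at 1: [7, 9, 98, 69, 55, 61, 62, 62]

Partitioned: [7, 9, 98, 69, 55, 61, 62, 62]


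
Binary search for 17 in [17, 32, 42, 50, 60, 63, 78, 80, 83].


Step 1: lo=0, hi=8, mid=4, val=60
Step 2: lo=0, hi=3, mid=1, val=32
Step 3: lo=0, hi=0, mid=0, val=17

Found at index 0


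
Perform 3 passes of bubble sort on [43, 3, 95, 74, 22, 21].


Initial: [43, 3, 95, 74, 22, 21]
Pass 1: [3, 43, 74, 22, 21, 95] (4 swaps)
Pass 2: [3, 43, 22, 21, 74, 95] (2 swaps)
Pass 3: [3, 22, 21, 43, 74, 95] (2 swaps)

After 3 passes: [3, 22, 21, 43, 74, 95]


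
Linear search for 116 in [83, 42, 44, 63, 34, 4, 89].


i=0: 83!=116
i=1: 42!=116
i=2: 44!=116
i=3: 63!=116
i=4: 34!=116
i=5: 4!=116
i=6: 89!=116

Not found, 7 comps


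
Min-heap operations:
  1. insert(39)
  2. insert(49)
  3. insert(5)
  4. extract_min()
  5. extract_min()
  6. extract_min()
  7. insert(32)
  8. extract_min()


insert(39) -> [39]
insert(49) -> [39, 49]
insert(5) -> [5, 49, 39]
extract_min()->5, [39, 49]
extract_min()->39, [49]
extract_min()->49, []
insert(32) -> [32]
extract_min()->32, []

Final heap: []


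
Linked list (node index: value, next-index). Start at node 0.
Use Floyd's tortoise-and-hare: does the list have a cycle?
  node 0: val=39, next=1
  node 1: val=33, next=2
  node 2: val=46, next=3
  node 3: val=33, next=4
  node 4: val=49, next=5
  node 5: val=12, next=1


Floyd's tortoise (slow, +1) and hare (fast, +2):
  init: slow=0, fast=0
  step 1: slow=1, fast=2
  step 2: slow=2, fast=4
  step 3: slow=3, fast=1
  step 4: slow=4, fast=3
  step 5: slow=5, fast=5
  slow == fast at node 5: cycle detected

Cycle: yes


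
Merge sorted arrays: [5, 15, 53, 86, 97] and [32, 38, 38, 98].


Take 5 from A
Take 15 from A
Take 32 from B
Take 38 from B
Take 38 from B
Take 53 from A
Take 86 from A
Take 97 from A

Merged: [5, 15, 32, 38, 38, 53, 86, 97, 98]


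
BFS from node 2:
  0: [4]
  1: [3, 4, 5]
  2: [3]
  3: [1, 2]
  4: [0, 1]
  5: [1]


Visit 2, enqueue [3]
Visit 3, enqueue [1]
Visit 1, enqueue [4, 5]
Visit 4, enqueue [0]
Visit 5, enqueue []
Visit 0, enqueue []

BFS order: [2, 3, 1, 4, 5, 0]


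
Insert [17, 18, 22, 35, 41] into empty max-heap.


Insert 17: [17]
Insert 18: [18, 17]
Insert 22: [22, 17, 18]
Insert 35: [35, 22, 18, 17]
Insert 41: [41, 35, 18, 17, 22]

Final heap: [41, 35, 18, 17, 22]


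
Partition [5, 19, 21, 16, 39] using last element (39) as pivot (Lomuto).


Pivot: 39
  5 <= 39: advance i (no swap)
  19 <= 39: advance i (no swap)
  21 <= 39: advance i (no swap)
  16 <= 39: advance i (no swap)
Place pivot at 4: [5, 19, 21, 16, 39]

Partitioned: [5, 19, 21, 16, 39]


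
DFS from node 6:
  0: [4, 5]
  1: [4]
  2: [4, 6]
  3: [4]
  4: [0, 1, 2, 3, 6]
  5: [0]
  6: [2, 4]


Visit 6, push [4, 2]
Visit 2, push [4]
Visit 4, push [3, 1, 0]
Visit 0, push [5]
Visit 5, push []
Visit 1, push []
Visit 3, push []

DFS order: [6, 2, 4, 0, 5, 1, 3]


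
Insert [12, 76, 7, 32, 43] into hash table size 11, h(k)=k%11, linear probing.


Insert 12: h=1 -> slot 1
Insert 76: h=10 -> slot 10
Insert 7: h=7 -> slot 7
Insert 32: h=10, 1 probes -> slot 0
Insert 43: h=10, 3 probes -> slot 2

Table: [32, 12, 43, None, None, None, None, 7, None, None, 76]


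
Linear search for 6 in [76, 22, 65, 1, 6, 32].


i=0: 76!=6
i=1: 22!=6
i=2: 65!=6
i=3: 1!=6
i=4: 6==6 found!

Found at 4, 5 comps


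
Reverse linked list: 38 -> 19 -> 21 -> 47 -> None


Step 1: curr=38, set curr.next=prev(None) | reversed so far: 38
Step 2: curr=19, set curr.next=prev(38) | reversed so far: 19 -> 38
Step 3: curr=21, set curr.next=prev(19) | reversed so far: 21 -> 19 -> 38
Step 4: curr=47, set curr.next=prev(21) | reversed so far: 47 -> 21 -> 19 -> 38

47 -> 21 -> 19 -> 38 -> None


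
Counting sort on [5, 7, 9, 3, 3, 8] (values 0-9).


Input: [5, 7, 9, 3, 3, 8]
Counts: [0, 0, 0, 2, 0, 1, 0, 1, 1, 1]

Sorted: [3, 3, 5, 7, 8, 9]


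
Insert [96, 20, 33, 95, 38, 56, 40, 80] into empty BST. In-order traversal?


Insert 96: root
Insert 20: L from 96
Insert 33: L from 96 -> R from 20
Insert 95: L from 96 -> R from 20 -> R from 33
Insert 38: L from 96 -> R from 20 -> R from 33 -> L from 95
Insert 56: L from 96 -> R from 20 -> R from 33 -> L from 95 -> R from 38
Insert 40: L from 96 -> R from 20 -> R from 33 -> L from 95 -> R from 38 -> L from 56
Insert 80: L from 96 -> R from 20 -> R from 33 -> L from 95 -> R from 38 -> R from 56

In-order: [20, 33, 38, 40, 56, 80, 95, 96]


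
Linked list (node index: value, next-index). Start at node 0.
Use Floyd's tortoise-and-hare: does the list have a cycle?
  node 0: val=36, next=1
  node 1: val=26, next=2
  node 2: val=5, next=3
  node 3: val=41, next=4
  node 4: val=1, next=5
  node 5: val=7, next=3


Floyd's tortoise (slow, +1) and hare (fast, +2):
  init: slow=0, fast=0
  step 1: slow=1, fast=2
  step 2: slow=2, fast=4
  step 3: slow=3, fast=3
  slow == fast at node 3: cycle detected

Cycle: yes


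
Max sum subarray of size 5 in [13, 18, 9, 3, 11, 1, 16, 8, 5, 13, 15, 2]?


[0:5]: 54
[1:6]: 42
[2:7]: 40
[3:8]: 39
[4:9]: 41
[5:10]: 43
[6:11]: 57
[7:12]: 43

Max: 57 at [6:11]


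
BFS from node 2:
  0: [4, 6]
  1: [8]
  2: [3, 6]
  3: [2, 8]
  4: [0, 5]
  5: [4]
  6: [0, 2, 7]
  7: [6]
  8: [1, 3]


Visit 2, enqueue [3, 6]
Visit 3, enqueue [8]
Visit 6, enqueue [0, 7]
Visit 8, enqueue [1]
Visit 0, enqueue [4]
Visit 7, enqueue []
Visit 1, enqueue []
Visit 4, enqueue [5]
Visit 5, enqueue []

BFS order: [2, 3, 6, 8, 0, 7, 1, 4, 5]


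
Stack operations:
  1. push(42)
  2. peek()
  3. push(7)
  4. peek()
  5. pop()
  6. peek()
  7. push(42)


push(42) -> [42]
peek()->42
push(7) -> [42, 7]
peek()->7
pop()->7, [42]
peek()->42
push(42) -> [42, 42]

Final stack: [42, 42]


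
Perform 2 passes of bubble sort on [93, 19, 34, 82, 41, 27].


Initial: [93, 19, 34, 82, 41, 27]
Pass 1: [19, 34, 82, 41, 27, 93] (5 swaps)
Pass 2: [19, 34, 41, 27, 82, 93] (2 swaps)

After 2 passes: [19, 34, 41, 27, 82, 93]


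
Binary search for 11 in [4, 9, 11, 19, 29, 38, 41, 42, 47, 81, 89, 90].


Step 1: lo=0, hi=11, mid=5, val=38
Step 2: lo=0, hi=4, mid=2, val=11

Found at index 2


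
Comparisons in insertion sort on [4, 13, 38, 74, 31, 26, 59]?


Algorithm: insertion sort
Input: [4, 13, 38, 74, 31, 26, 59]
Sorted: [4, 13, 26, 31, 38, 59, 74]

12


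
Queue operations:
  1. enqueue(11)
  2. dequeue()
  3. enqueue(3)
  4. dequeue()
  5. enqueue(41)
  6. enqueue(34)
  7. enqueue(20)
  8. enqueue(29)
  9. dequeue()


enqueue(11) -> [11]
dequeue()->11, []
enqueue(3) -> [3]
dequeue()->3, []
enqueue(41) -> [41]
enqueue(34) -> [41, 34]
enqueue(20) -> [41, 34, 20]
enqueue(29) -> [41, 34, 20, 29]
dequeue()->41, [34, 20, 29]

Final queue: [34, 20, 29]


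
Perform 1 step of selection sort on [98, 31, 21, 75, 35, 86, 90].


Initial: [98, 31, 21, 75, 35, 86, 90]
Step 1: min=21 at 2
  Swap: [21, 31, 98, 75, 35, 86, 90]

After 1 step: [21, 31, 98, 75, 35, 86, 90]


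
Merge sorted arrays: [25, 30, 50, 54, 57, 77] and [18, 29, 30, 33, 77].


Take 18 from B
Take 25 from A
Take 29 from B
Take 30 from A
Take 30 from B
Take 33 from B
Take 50 from A
Take 54 from A
Take 57 from A
Take 77 from A

Merged: [18, 25, 29, 30, 30, 33, 50, 54, 57, 77, 77]


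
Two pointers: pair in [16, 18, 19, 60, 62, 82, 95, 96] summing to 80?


lo=0(16)+hi=7(96)=112
lo=0(16)+hi=6(95)=111
lo=0(16)+hi=5(82)=98
lo=0(16)+hi=4(62)=78
lo=1(18)+hi=4(62)=80

Yes: 18+62=80


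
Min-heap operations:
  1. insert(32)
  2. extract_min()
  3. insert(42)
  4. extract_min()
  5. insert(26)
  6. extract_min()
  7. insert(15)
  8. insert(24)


insert(32) -> [32]
extract_min()->32, []
insert(42) -> [42]
extract_min()->42, []
insert(26) -> [26]
extract_min()->26, []
insert(15) -> [15]
insert(24) -> [15, 24]

Final heap: [15, 24]


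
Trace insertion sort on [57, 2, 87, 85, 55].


Initial: [57, 2, 87, 85, 55]
Insert 2: [2, 57, 87, 85, 55]
Insert 87: [2, 57, 87, 85, 55]
Insert 85: [2, 57, 85, 87, 55]
Insert 55: [2, 55, 57, 85, 87]

Sorted: [2, 55, 57, 85, 87]


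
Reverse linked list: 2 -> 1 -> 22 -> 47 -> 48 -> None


Step 1: curr=2, set curr.next=prev(None) | reversed so far: 2
Step 2: curr=1, set curr.next=prev(2) | reversed so far: 1 -> 2
Step 3: curr=22, set curr.next=prev(1) | reversed so far: 22 -> 1 -> 2
Step 4: curr=47, set curr.next=prev(22) | reversed so far: 47 -> 22 -> 1 -> 2
Step 5: curr=48, set curr.next=prev(47) | reversed so far: 48 -> 47 -> 22 -> 1 -> 2

48 -> 47 -> 22 -> 1 -> 2 -> None


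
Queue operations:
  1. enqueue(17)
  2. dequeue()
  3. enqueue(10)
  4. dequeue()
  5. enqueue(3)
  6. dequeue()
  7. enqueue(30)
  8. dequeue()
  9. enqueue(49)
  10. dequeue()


enqueue(17) -> [17]
dequeue()->17, []
enqueue(10) -> [10]
dequeue()->10, []
enqueue(3) -> [3]
dequeue()->3, []
enqueue(30) -> [30]
dequeue()->30, []
enqueue(49) -> [49]
dequeue()->49, []

Final queue: []


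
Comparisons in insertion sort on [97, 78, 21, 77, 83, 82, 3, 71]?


Algorithm: insertion sort
Input: [97, 78, 21, 77, 83, 82, 3, 71]
Sorted: [3, 21, 71, 77, 78, 82, 83, 97]

23


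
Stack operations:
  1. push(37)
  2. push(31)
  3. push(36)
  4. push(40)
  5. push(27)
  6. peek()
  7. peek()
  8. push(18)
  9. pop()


push(37) -> [37]
push(31) -> [37, 31]
push(36) -> [37, 31, 36]
push(40) -> [37, 31, 36, 40]
push(27) -> [37, 31, 36, 40, 27]
peek()->27
peek()->27
push(18) -> [37, 31, 36, 40, 27, 18]
pop()->18, [37, 31, 36, 40, 27]

Final stack: [37, 31, 36, 40, 27]


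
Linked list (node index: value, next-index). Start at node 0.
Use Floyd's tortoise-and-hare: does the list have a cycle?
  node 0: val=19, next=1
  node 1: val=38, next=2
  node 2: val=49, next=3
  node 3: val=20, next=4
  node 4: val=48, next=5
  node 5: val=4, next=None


Floyd's tortoise (slow, +1) and hare (fast, +2):
  init: slow=0, fast=0
  step 1: slow=1, fast=2
  step 2: slow=2, fast=4
  step 3: fast 4->5->None, no cycle

Cycle: no


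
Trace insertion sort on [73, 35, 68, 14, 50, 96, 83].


Initial: [73, 35, 68, 14, 50, 96, 83]
Insert 35: [35, 73, 68, 14, 50, 96, 83]
Insert 68: [35, 68, 73, 14, 50, 96, 83]
Insert 14: [14, 35, 68, 73, 50, 96, 83]
Insert 50: [14, 35, 50, 68, 73, 96, 83]
Insert 96: [14, 35, 50, 68, 73, 96, 83]
Insert 83: [14, 35, 50, 68, 73, 83, 96]

Sorted: [14, 35, 50, 68, 73, 83, 96]


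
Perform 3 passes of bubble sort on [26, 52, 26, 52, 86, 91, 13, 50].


Initial: [26, 52, 26, 52, 86, 91, 13, 50]
Pass 1: [26, 26, 52, 52, 86, 13, 50, 91] (3 swaps)
Pass 2: [26, 26, 52, 52, 13, 50, 86, 91] (2 swaps)
Pass 3: [26, 26, 52, 13, 50, 52, 86, 91] (2 swaps)

After 3 passes: [26, 26, 52, 13, 50, 52, 86, 91]


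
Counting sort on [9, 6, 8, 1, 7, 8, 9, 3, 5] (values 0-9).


Input: [9, 6, 8, 1, 7, 8, 9, 3, 5]
Counts: [0, 1, 0, 1, 0, 1, 1, 1, 2, 2]

Sorted: [1, 3, 5, 6, 7, 8, 8, 9, 9]


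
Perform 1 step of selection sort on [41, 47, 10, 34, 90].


Initial: [41, 47, 10, 34, 90]
Step 1: min=10 at 2
  Swap: [10, 47, 41, 34, 90]

After 1 step: [10, 47, 41, 34, 90]


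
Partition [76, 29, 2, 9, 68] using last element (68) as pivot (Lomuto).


Pivot: 68
  29 <= 68: swap -> [29, 76, 2, 9, 68]
  2 <= 68: swap -> [29, 2, 76, 9, 68]
  9 <= 68: swap -> [29, 2, 9, 76, 68]
Place pivot at 3: [29, 2, 9, 68, 76]

Partitioned: [29, 2, 9, 68, 76]


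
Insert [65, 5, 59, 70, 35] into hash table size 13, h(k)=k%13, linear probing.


Insert 65: h=0 -> slot 0
Insert 5: h=5 -> slot 5
Insert 59: h=7 -> slot 7
Insert 70: h=5, 1 probes -> slot 6
Insert 35: h=9 -> slot 9

Table: [65, None, None, None, None, 5, 70, 59, None, 35, None, None, None]


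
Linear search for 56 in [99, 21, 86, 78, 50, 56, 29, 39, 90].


i=0: 99!=56
i=1: 21!=56
i=2: 86!=56
i=3: 78!=56
i=4: 50!=56
i=5: 56==56 found!

Found at 5, 6 comps


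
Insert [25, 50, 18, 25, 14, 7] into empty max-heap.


Insert 25: [25]
Insert 50: [50, 25]
Insert 18: [50, 25, 18]
Insert 25: [50, 25, 18, 25]
Insert 14: [50, 25, 18, 25, 14]
Insert 7: [50, 25, 18, 25, 14, 7]

Final heap: [50, 25, 18, 25, 14, 7]


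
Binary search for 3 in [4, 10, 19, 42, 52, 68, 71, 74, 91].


Step 1: lo=0, hi=8, mid=4, val=52
Step 2: lo=0, hi=3, mid=1, val=10
Step 3: lo=0, hi=0, mid=0, val=4

Not found


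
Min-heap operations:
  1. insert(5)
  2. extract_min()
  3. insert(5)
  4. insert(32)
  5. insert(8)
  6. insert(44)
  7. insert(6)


insert(5) -> [5]
extract_min()->5, []
insert(5) -> [5]
insert(32) -> [5, 32]
insert(8) -> [5, 32, 8]
insert(44) -> [5, 32, 8, 44]
insert(6) -> [5, 6, 8, 44, 32]

Final heap: [5, 6, 8, 44, 32]


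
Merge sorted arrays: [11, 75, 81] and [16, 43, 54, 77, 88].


Take 11 from A
Take 16 from B
Take 43 from B
Take 54 from B
Take 75 from A
Take 77 from B
Take 81 from A

Merged: [11, 16, 43, 54, 75, 77, 81, 88]


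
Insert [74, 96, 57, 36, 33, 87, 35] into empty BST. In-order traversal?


Insert 74: root
Insert 96: R from 74
Insert 57: L from 74
Insert 36: L from 74 -> L from 57
Insert 33: L from 74 -> L from 57 -> L from 36
Insert 87: R from 74 -> L from 96
Insert 35: L from 74 -> L from 57 -> L from 36 -> R from 33

In-order: [33, 35, 36, 57, 74, 87, 96]


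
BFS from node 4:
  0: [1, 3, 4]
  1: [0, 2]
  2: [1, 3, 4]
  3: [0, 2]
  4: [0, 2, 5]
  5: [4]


Visit 4, enqueue [0, 2, 5]
Visit 0, enqueue [1, 3]
Visit 2, enqueue []
Visit 5, enqueue []
Visit 1, enqueue []
Visit 3, enqueue []

BFS order: [4, 0, 2, 5, 1, 3]


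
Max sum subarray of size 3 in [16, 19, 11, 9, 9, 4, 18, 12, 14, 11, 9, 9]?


[0:3]: 46
[1:4]: 39
[2:5]: 29
[3:6]: 22
[4:7]: 31
[5:8]: 34
[6:9]: 44
[7:10]: 37
[8:11]: 34
[9:12]: 29

Max: 46 at [0:3]


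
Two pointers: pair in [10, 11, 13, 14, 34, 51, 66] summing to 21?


lo=0(10)+hi=6(66)=76
lo=0(10)+hi=5(51)=61
lo=0(10)+hi=4(34)=44
lo=0(10)+hi=3(14)=24
lo=0(10)+hi=2(13)=23
lo=0(10)+hi=1(11)=21

Yes: 10+11=21


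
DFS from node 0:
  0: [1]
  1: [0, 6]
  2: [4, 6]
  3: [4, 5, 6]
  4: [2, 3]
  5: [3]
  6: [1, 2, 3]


Visit 0, push [1]
Visit 1, push [6]
Visit 6, push [3, 2]
Visit 2, push [4]
Visit 4, push [3]
Visit 3, push [5]
Visit 5, push []

DFS order: [0, 1, 6, 2, 4, 3, 5]


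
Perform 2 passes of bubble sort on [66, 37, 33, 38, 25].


Initial: [66, 37, 33, 38, 25]
Pass 1: [37, 33, 38, 25, 66] (4 swaps)
Pass 2: [33, 37, 25, 38, 66] (2 swaps)

After 2 passes: [33, 37, 25, 38, 66]


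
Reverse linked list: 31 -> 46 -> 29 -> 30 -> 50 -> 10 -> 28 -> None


Step 1: curr=31, set curr.next=prev(None) | reversed so far: 31
Step 2: curr=46, set curr.next=prev(31) | reversed so far: 46 -> 31
Step 3: curr=29, set curr.next=prev(46) | reversed so far: 29 -> 46 -> 31
Step 4: curr=30, set curr.next=prev(29) | reversed so far: 30 -> 29 -> 46 -> 31
Step 5: curr=50, set curr.next=prev(30) | reversed so far: 50 -> 30 -> 29 -> 46 -> 31
Step 6: curr=10, set curr.next=prev(50) | reversed so far: 10 -> 50 -> 30 -> 29 -> 46 -> 31
Step 7: curr=28, set curr.next=prev(10) | reversed so far: 28 -> 10 -> 50 -> 30 -> 29 -> 46 -> 31

28 -> 10 -> 50 -> 30 -> 29 -> 46 -> 31 -> None


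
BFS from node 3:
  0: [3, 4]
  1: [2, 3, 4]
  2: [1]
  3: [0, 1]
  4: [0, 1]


Visit 3, enqueue [0, 1]
Visit 0, enqueue [4]
Visit 1, enqueue [2]
Visit 4, enqueue []
Visit 2, enqueue []

BFS order: [3, 0, 1, 4, 2]


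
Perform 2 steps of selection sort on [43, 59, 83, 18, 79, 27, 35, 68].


Initial: [43, 59, 83, 18, 79, 27, 35, 68]
Step 1: min=18 at 3
  Swap: [18, 59, 83, 43, 79, 27, 35, 68]
Step 2: min=27 at 5
  Swap: [18, 27, 83, 43, 79, 59, 35, 68]

After 2 steps: [18, 27, 83, 43, 79, 59, 35, 68]


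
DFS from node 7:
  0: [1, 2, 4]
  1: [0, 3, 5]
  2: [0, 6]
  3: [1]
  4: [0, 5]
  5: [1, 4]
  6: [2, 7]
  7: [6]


Visit 7, push [6]
Visit 6, push [2]
Visit 2, push [0]
Visit 0, push [4, 1]
Visit 1, push [5, 3]
Visit 3, push []
Visit 5, push [4]
Visit 4, push []

DFS order: [7, 6, 2, 0, 1, 3, 5, 4]


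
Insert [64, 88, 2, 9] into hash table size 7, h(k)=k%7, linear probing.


Insert 64: h=1 -> slot 1
Insert 88: h=4 -> slot 4
Insert 2: h=2 -> slot 2
Insert 9: h=2, 1 probes -> slot 3

Table: [None, 64, 2, 9, 88, None, None]


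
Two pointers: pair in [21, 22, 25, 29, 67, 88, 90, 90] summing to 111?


lo=0(21)+hi=7(90)=111

Yes: 21+90=111


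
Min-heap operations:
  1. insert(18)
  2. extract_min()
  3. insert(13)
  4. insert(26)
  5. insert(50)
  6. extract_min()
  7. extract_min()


insert(18) -> [18]
extract_min()->18, []
insert(13) -> [13]
insert(26) -> [13, 26]
insert(50) -> [13, 26, 50]
extract_min()->13, [26, 50]
extract_min()->26, [50]

Final heap: [50]


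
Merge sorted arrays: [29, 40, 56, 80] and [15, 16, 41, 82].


Take 15 from B
Take 16 from B
Take 29 from A
Take 40 from A
Take 41 from B
Take 56 from A
Take 80 from A

Merged: [15, 16, 29, 40, 41, 56, 80, 82]


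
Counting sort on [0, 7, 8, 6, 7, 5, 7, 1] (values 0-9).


Input: [0, 7, 8, 6, 7, 5, 7, 1]
Counts: [1, 1, 0, 0, 0, 1, 1, 3, 1, 0]

Sorted: [0, 1, 5, 6, 7, 7, 7, 8]


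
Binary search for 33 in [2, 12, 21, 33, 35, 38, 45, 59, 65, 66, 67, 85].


Step 1: lo=0, hi=11, mid=5, val=38
Step 2: lo=0, hi=4, mid=2, val=21
Step 3: lo=3, hi=4, mid=3, val=33

Found at index 3


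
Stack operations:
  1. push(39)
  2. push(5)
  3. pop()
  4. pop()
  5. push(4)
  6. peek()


push(39) -> [39]
push(5) -> [39, 5]
pop()->5, [39]
pop()->39, []
push(4) -> [4]
peek()->4

Final stack: [4]


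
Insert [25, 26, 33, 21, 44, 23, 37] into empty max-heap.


Insert 25: [25]
Insert 26: [26, 25]
Insert 33: [33, 25, 26]
Insert 21: [33, 25, 26, 21]
Insert 44: [44, 33, 26, 21, 25]
Insert 23: [44, 33, 26, 21, 25, 23]
Insert 37: [44, 33, 37, 21, 25, 23, 26]

Final heap: [44, 33, 37, 21, 25, 23, 26]


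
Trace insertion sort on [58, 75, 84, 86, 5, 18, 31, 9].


Initial: [58, 75, 84, 86, 5, 18, 31, 9]
Insert 75: [58, 75, 84, 86, 5, 18, 31, 9]
Insert 84: [58, 75, 84, 86, 5, 18, 31, 9]
Insert 86: [58, 75, 84, 86, 5, 18, 31, 9]
Insert 5: [5, 58, 75, 84, 86, 18, 31, 9]
Insert 18: [5, 18, 58, 75, 84, 86, 31, 9]
Insert 31: [5, 18, 31, 58, 75, 84, 86, 9]
Insert 9: [5, 9, 18, 31, 58, 75, 84, 86]

Sorted: [5, 9, 18, 31, 58, 75, 84, 86]


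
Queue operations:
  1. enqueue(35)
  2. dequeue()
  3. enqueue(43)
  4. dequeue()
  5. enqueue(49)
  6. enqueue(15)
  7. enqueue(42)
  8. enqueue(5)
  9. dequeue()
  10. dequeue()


enqueue(35) -> [35]
dequeue()->35, []
enqueue(43) -> [43]
dequeue()->43, []
enqueue(49) -> [49]
enqueue(15) -> [49, 15]
enqueue(42) -> [49, 15, 42]
enqueue(5) -> [49, 15, 42, 5]
dequeue()->49, [15, 42, 5]
dequeue()->15, [42, 5]

Final queue: [42, 5]


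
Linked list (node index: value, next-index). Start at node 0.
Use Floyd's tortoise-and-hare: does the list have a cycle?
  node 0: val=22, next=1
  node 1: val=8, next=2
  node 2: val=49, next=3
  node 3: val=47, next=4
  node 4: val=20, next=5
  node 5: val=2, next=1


Floyd's tortoise (slow, +1) and hare (fast, +2):
  init: slow=0, fast=0
  step 1: slow=1, fast=2
  step 2: slow=2, fast=4
  step 3: slow=3, fast=1
  step 4: slow=4, fast=3
  step 5: slow=5, fast=5
  slow == fast at node 5: cycle detected

Cycle: yes


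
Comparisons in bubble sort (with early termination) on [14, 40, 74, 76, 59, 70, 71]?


Algorithm: bubble sort (with early termination)
Input: [14, 40, 74, 76, 59, 70, 71]
Sorted: [14, 40, 59, 70, 71, 74, 76]

15


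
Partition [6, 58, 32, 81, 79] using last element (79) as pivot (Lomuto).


Pivot: 79
  6 <= 79: advance i (no swap)
  58 <= 79: advance i (no swap)
  32 <= 79: advance i (no swap)
Place pivot at 3: [6, 58, 32, 79, 81]

Partitioned: [6, 58, 32, 79, 81]


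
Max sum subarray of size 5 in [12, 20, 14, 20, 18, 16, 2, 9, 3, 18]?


[0:5]: 84
[1:6]: 88
[2:7]: 70
[3:8]: 65
[4:9]: 48
[5:10]: 48

Max: 88 at [1:6]


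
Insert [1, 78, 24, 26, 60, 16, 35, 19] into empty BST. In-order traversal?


Insert 1: root
Insert 78: R from 1
Insert 24: R from 1 -> L from 78
Insert 26: R from 1 -> L from 78 -> R from 24
Insert 60: R from 1 -> L from 78 -> R from 24 -> R from 26
Insert 16: R from 1 -> L from 78 -> L from 24
Insert 35: R from 1 -> L from 78 -> R from 24 -> R from 26 -> L from 60
Insert 19: R from 1 -> L from 78 -> L from 24 -> R from 16

In-order: [1, 16, 19, 24, 26, 35, 60, 78]


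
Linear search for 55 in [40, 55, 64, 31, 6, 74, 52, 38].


i=0: 40!=55
i=1: 55==55 found!

Found at 1, 2 comps


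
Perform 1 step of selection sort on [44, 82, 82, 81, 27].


Initial: [44, 82, 82, 81, 27]
Step 1: min=27 at 4
  Swap: [27, 82, 82, 81, 44]

After 1 step: [27, 82, 82, 81, 44]


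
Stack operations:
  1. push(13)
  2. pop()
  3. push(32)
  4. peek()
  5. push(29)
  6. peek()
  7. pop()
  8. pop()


push(13) -> [13]
pop()->13, []
push(32) -> [32]
peek()->32
push(29) -> [32, 29]
peek()->29
pop()->29, [32]
pop()->32, []

Final stack: []


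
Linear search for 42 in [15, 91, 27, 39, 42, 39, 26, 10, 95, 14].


i=0: 15!=42
i=1: 91!=42
i=2: 27!=42
i=3: 39!=42
i=4: 42==42 found!

Found at 4, 5 comps


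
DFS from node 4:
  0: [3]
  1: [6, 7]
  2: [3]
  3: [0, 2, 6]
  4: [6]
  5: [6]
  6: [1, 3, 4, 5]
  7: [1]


Visit 4, push [6]
Visit 6, push [5, 3, 1]
Visit 1, push [7]
Visit 7, push []
Visit 3, push [2, 0]
Visit 0, push []
Visit 2, push []
Visit 5, push []

DFS order: [4, 6, 1, 7, 3, 0, 2, 5]


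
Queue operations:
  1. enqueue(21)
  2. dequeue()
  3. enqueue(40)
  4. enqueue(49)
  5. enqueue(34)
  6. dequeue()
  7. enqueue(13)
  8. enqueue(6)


enqueue(21) -> [21]
dequeue()->21, []
enqueue(40) -> [40]
enqueue(49) -> [40, 49]
enqueue(34) -> [40, 49, 34]
dequeue()->40, [49, 34]
enqueue(13) -> [49, 34, 13]
enqueue(6) -> [49, 34, 13, 6]

Final queue: [49, 34, 13, 6]


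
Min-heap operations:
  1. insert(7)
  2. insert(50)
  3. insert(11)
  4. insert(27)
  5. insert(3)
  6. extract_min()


insert(7) -> [7]
insert(50) -> [7, 50]
insert(11) -> [7, 50, 11]
insert(27) -> [7, 27, 11, 50]
insert(3) -> [3, 7, 11, 50, 27]
extract_min()->3, [7, 27, 11, 50]

Final heap: [7, 27, 11, 50]


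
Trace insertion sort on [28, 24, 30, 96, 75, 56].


Initial: [28, 24, 30, 96, 75, 56]
Insert 24: [24, 28, 30, 96, 75, 56]
Insert 30: [24, 28, 30, 96, 75, 56]
Insert 96: [24, 28, 30, 96, 75, 56]
Insert 75: [24, 28, 30, 75, 96, 56]
Insert 56: [24, 28, 30, 56, 75, 96]

Sorted: [24, 28, 30, 56, 75, 96]


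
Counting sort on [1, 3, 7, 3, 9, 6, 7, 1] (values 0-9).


Input: [1, 3, 7, 3, 9, 6, 7, 1]
Counts: [0, 2, 0, 2, 0, 0, 1, 2, 0, 1]

Sorted: [1, 1, 3, 3, 6, 7, 7, 9]


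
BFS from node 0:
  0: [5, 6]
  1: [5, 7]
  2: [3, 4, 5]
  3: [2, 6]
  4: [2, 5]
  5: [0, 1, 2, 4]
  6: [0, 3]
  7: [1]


Visit 0, enqueue [5, 6]
Visit 5, enqueue [1, 2, 4]
Visit 6, enqueue [3]
Visit 1, enqueue [7]
Visit 2, enqueue []
Visit 4, enqueue []
Visit 3, enqueue []
Visit 7, enqueue []

BFS order: [0, 5, 6, 1, 2, 4, 3, 7]


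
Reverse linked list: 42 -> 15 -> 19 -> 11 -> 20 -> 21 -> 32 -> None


Step 1: curr=42, set curr.next=prev(None) | reversed so far: 42
Step 2: curr=15, set curr.next=prev(42) | reversed so far: 15 -> 42
Step 3: curr=19, set curr.next=prev(15) | reversed so far: 19 -> 15 -> 42
Step 4: curr=11, set curr.next=prev(19) | reversed so far: 11 -> 19 -> 15 -> 42
Step 5: curr=20, set curr.next=prev(11) | reversed so far: 20 -> 11 -> 19 -> 15 -> 42
Step 6: curr=21, set curr.next=prev(20) | reversed so far: 21 -> 20 -> 11 -> 19 -> 15 -> 42
Step 7: curr=32, set curr.next=prev(21) | reversed so far: 32 -> 21 -> 20 -> 11 -> 19 -> 15 -> 42

32 -> 21 -> 20 -> 11 -> 19 -> 15 -> 42 -> None


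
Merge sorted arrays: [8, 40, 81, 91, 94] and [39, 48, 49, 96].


Take 8 from A
Take 39 from B
Take 40 from A
Take 48 from B
Take 49 from B
Take 81 from A
Take 91 from A
Take 94 from A

Merged: [8, 39, 40, 48, 49, 81, 91, 94, 96]


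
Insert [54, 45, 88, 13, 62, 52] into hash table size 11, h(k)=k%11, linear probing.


Insert 54: h=10 -> slot 10
Insert 45: h=1 -> slot 1
Insert 88: h=0 -> slot 0
Insert 13: h=2 -> slot 2
Insert 62: h=7 -> slot 7
Insert 52: h=8 -> slot 8

Table: [88, 45, 13, None, None, None, None, 62, 52, None, 54]


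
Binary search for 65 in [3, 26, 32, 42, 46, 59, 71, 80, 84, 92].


Step 1: lo=0, hi=9, mid=4, val=46
Step 2: lo=5, hi=9, mid=7, val=80
Step 3: lo=5, hi=6, mid=5, val=59
Step 4: lo=6, hi=6, mid=6, val=71

Not found


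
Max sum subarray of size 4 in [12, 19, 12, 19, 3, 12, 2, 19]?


[0:4]: 62
[1:5]: 53
[2:6]: 46
[3:7]: 36
[4:8]: 36

Max: 62 at [0:4]


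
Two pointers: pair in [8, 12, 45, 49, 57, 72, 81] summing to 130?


lo=0(8)+hi=6(81)=89
lo=1(12)+hi=6(81)=93
lo=2(45)+hi=6(81)=126
lo=3(49)+hi=6(81)=130

Yes: 49+81=130


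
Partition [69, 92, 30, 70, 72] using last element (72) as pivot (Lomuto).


Pivot: 72
  69 <= 72: advance i (no swap)
  30 <= 72: swap -> [69, 30, 92, 70, 72]
  70 <= 72: swap -> [69, 30, 70, 92, 72]
Place pivot at 3: [69, 30, 70, 72, 92]

Partitioned: [69, 30, 70, 72, 92]
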